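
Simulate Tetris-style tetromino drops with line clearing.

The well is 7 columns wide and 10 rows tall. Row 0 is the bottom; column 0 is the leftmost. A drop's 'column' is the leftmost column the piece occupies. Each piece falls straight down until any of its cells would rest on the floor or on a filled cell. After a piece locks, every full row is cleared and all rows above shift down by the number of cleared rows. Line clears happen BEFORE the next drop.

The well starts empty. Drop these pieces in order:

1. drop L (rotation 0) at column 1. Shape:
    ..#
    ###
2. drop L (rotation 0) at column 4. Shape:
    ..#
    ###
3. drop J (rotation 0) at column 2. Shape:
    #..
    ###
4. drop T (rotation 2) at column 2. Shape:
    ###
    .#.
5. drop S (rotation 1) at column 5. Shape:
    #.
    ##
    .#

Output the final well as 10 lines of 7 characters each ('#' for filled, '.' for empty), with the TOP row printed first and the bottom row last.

Drop 1: L rot0 at col 1 lands with bottom-row=0; cleared 0 line(s) (total 0); column heights now [0 1 1 2 0 0 0], max=2
Drop 2: L rot0 at col 4 lands with bottom-row=0; cleared 0 line(s) (total 0); column heights now [0 1 1 2 1 1 2], max=2
Drop 3: J rot0 at col 2 lands with bottom-row=2; cleared 0 line(s) (total 0); column heights now [0 1 4 3 3 1 2], max=4
Drop 4: T rot2 at col 2 lands with bottom-row=3; cleared 0 line(s) (total 0); column heights now [0 1 5 5 5 1 2], max=5
Drop 5: S rot1 at col 5 lands with bottom-row=2; cleared 0 line(s) (total 0); column heights now [0 1 5 5 5 5 4], max=5

Answer: .......
.......
.......
.......
.......
..####.
..##.##
..###.#
...#..#
.######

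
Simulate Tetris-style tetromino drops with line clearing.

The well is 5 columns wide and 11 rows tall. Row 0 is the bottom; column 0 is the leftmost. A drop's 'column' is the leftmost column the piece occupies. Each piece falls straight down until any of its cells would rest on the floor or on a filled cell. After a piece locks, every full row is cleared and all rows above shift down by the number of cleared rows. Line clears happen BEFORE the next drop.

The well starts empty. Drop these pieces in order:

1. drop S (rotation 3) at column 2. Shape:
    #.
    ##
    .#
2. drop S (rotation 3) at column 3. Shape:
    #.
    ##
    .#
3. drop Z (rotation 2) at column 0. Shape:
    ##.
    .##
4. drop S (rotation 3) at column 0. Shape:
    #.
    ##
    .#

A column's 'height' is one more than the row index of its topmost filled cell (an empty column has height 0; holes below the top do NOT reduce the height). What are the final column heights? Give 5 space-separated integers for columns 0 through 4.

Drop 1: S rot3 at col 2 lands with bottom-row=0; cleared 0 line(s) (total 0); column heights now [0 0 3 2 0], max=3
Drop 2: S rot3 at col 3 lands with bottom-row=1; cleared 0 line(s) (total 0); column heights now [0 0 3 4 3], max=4
Drop 3: Z rot2 at col 0 lands with bottom-row=3; cleared 0 line(s) (total 0); column heights now [5 5 4 4 3], max=5
Drop 4: S rot3 at col 0 lands with bottom-row=5; cleared 0 line(s) (total 0); column heights now [8 7 4 4 3], max=8

Answer: 8 7 4 4 3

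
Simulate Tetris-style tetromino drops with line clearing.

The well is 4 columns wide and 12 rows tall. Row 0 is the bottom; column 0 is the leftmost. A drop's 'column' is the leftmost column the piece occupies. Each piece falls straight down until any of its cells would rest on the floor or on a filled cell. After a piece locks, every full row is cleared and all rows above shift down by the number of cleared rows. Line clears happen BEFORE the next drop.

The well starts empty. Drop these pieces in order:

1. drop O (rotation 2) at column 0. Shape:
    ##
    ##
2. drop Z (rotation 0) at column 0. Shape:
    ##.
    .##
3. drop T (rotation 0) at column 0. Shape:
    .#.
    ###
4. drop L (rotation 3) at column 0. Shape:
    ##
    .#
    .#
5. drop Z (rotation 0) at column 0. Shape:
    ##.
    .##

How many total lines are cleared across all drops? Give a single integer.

Answer: 0

Derivation:
Drop 1: O rot2 at col 0 lands with bottom-row=0; cleared 0 line(s) (total 0); column heights now [2 2 0 0], max=2
Drop 2: Z rot0 at col 0 lands with bottom-row=2; cleared 0 line(s) (total 0); column heights now [4 4 3 0], max=4
Drop 3: T rot0 at col 0 lands with bottom-row=4; cleared 0 line(s) (total 0); column heights now [5 6 5 0], max=6
Drop 4: L rot3 at col 0 lands with bottom-row=6; cleared 0 line(s) (total 0); column heights now [9 9 5 0], max=9
Drop 5: Z rot0 at col 0 lands with bottom-row=9; cleared 0 line(s) (total 0); column heights now [11 11 10 0], max=11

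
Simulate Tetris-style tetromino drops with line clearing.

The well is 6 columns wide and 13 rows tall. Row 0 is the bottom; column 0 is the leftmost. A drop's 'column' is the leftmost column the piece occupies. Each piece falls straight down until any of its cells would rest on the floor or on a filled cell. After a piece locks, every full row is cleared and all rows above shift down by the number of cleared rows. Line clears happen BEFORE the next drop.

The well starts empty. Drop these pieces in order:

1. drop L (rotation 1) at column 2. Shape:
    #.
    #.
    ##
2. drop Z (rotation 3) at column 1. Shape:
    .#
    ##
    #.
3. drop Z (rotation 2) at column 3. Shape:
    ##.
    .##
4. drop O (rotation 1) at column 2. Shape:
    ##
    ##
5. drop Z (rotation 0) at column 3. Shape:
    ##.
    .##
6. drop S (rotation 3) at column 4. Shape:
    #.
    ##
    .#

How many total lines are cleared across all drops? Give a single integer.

Drop 1: L rot1 at col 2 lands with bottom-row=0; cleared 0 line(s) (total 0); column heights now [0 0 3 1 0 0], max=3
Drop 2: Z rot3 at col 1 lands with bottom-row=2; cleared 0 line(s) (total 0); column heights now [0 4 5 1 0 0], max=5
Drop 3: Z rot2 at col 3 lands with bottom-row=0; cleared 0 line(s) (total 0); column heights now [0 4 5 2 2 1], max=5
Drop 4: O rot1 at col 2 lands with bottom-row=5; cleared 0 line(s) (total 0); column heights now [0 4 7 7 2 1], max=7
Drop 5: Z rot0 at col 3 lands with bottom-row=6; cleared 0 line(s) (total 0); column heights now [0 4 7 8 8 7], max=8
Drop 6: S rot3 at col 4 lands with bottom-row=7; cleared 0 line(s) (total 0); column heights now [0 4 7 8 10 9], max=10

Answer: 0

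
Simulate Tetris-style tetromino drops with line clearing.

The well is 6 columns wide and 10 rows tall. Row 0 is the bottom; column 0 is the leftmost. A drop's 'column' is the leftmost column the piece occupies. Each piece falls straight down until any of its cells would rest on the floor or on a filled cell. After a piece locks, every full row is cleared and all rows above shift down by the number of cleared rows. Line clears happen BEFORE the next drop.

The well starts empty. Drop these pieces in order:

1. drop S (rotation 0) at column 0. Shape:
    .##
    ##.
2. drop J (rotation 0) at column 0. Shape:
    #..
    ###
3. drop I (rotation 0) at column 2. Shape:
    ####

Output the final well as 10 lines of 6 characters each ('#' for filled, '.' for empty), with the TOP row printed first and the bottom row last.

Answer: ......
......
......
......
......
......
#.####
###...
.##...
##....

Derivation:
Drop 1: S rot0 at col 0 lands with bottom-row=0; cleared 0 line(s) (total 0); column heights now [1 2 2 0 0 0], max=2
Drop 2: J rot0 at col 0 lands with bottom-row=2; cleared 0 line(s) (total 0); column heights now [4 3 3 0 0 0], max=4
Drop 3: I rot0 at col 2 lands with bottom-row=3; cleared 0 line(s) (total 0); column heights now [4 3 4 4 4 4], max=4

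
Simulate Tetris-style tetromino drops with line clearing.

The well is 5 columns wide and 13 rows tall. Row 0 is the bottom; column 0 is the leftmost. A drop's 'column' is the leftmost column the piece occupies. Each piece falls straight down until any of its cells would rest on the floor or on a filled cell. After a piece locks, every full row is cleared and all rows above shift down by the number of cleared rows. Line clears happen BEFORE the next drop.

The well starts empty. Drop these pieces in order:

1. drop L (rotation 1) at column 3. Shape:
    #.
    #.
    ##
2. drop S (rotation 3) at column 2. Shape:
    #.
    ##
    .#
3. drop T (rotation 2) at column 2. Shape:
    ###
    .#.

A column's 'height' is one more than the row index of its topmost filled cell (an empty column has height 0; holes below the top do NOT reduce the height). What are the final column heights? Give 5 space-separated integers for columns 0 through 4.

Drop 1: L rot1 at col 3 lands with bottom-row=0; cleared 0 line(s) (total 0); column heights now [0 0 0 3 1], max=3
Drop 2: S rot3 at col 2 lands with bottom-row=3; cleared 0 line(s) (total 0); column heights now [0 0 6 5 1], max=6
Drop 3: T rot2 at col 2 lands with bottom-row=5; cleared 0 line(s) (total 0); column heights now [0 0 7 7 7], max=7

Answer: 0 0 7 7 7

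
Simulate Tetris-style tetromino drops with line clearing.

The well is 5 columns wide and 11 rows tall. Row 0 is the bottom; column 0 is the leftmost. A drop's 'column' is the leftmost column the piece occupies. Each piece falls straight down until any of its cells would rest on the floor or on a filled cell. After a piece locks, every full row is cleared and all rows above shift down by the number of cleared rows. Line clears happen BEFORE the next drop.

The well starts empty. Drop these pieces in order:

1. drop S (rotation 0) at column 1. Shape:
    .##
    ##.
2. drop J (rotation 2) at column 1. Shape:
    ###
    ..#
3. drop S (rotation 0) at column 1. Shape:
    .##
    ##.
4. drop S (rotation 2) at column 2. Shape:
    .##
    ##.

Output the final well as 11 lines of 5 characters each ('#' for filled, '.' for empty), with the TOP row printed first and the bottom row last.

Answer: .....
.....
.....
...##
..##.
..##.
.##..
.###.
...#.
..##.
.##..

Derivation:
Drop 1: S rot0 at col 1 lands with bottom-row=0; cleared 0 line(s) (total 0); column heights now [0 1 2 2 0], max=2
Drop 2: J rot2 at col 1 lands with bottom-row=2; cleared 0 line(s) (total 0); column heights now [0 4 4 4 0], max=4
Drop 3: S rot0 at col 1 lands with bottom-row=4; cleared 0 line(s) (total 0); column heights now [0 5 6 6 0], max=6
Drop 4: S rot2 at col 2 lands with bottom-row=6; cleared 0 line(s) (total 0); column heights now [0 5 7 8 8], max=8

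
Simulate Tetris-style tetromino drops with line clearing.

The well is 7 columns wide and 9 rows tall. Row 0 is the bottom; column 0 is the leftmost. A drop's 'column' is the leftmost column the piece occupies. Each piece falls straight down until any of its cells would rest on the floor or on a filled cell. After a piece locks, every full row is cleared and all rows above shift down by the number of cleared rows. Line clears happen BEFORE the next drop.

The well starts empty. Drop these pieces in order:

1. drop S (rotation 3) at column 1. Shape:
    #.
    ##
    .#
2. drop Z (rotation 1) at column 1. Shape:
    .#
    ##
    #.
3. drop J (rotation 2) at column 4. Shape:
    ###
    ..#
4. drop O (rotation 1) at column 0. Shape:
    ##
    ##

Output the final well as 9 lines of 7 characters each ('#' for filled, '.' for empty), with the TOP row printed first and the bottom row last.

Answer: .......
.......
##.....
###....
.##....
.#.....
.#.....
.##.###
..#...#

Derivation:
Drop 1: S rot3 at col 1 lands with bottom-row=0; cleared 0 line(s) (total 0); column heights now [0 3 2 0 0 0 0], max=3
Drop 2: Z rot1 at col 1 lands with bottom-row=3; cleared 0 line(s) (total 0); column heights now [0 5 6 0 0 0 0], max=6
Drop 3: J rot2 at col 4 lands with bottom-row=0; cleared 0 line(s) (total 0); column heights now [0 5 6 0 2 2 2], max=6
Drop 4: O rot1 at col 0 lands with bottom-row=5; cleared 0 line(s) (total 0); column heights now [7 7 6 0 2 2 2], max=7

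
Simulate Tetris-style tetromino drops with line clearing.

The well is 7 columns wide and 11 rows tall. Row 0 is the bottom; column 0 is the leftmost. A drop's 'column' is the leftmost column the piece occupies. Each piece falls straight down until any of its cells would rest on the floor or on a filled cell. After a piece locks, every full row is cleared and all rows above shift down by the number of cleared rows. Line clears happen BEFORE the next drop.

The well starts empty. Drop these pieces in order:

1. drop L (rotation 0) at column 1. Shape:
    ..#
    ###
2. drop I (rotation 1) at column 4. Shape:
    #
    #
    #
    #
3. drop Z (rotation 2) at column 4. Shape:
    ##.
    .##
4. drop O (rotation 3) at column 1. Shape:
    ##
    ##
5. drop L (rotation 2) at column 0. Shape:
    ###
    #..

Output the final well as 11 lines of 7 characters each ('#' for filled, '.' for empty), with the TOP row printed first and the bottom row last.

Drop 1: L rot0 at col 1 lands with bottom-row=0; cleared 0 line(s) (total 0); column heights now [0 1 1 2 0 0 0], max=2
Drop 2: I rot1 at col 4 lands with bottom-row=0; cleared 0 line(s) (total 0); column heights now [0 1 1 2 4 0 0], max=4
Drop 3: Z rot2 at col 4 lands with bottom-row=3; cleared 0 line(s) (total 0); column heights now [0 1 1 2 5 5 4], max=5
Drop 4: O rot3 at col 1 lands with bottom-row=1; cleared 0 line(s) (total 0); column heights now [0 3 3 2 5 5 4], max=5
Drop 5: L rot2 at col 0 lands with bottom-row=2; cleared 0 line(s) (total 0); column heights now [4 4 4 2 5 5 4], max=5

Answer: .......
.......
.......
.......
.......
.......
....##.
###.###
###.#..
.####..
.####..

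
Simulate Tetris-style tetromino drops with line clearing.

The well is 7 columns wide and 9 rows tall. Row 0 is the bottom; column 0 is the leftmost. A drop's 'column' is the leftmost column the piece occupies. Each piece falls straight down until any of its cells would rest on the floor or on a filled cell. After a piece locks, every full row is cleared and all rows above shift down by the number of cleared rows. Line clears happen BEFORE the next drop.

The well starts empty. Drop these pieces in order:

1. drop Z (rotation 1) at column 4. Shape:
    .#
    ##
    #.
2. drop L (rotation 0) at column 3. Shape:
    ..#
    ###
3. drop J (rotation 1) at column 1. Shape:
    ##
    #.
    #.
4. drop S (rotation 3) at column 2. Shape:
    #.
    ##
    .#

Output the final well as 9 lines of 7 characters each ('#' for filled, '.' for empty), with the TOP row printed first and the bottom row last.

Drop 1: Z rot1 at col 4 lands with bottom-row=0; cleared 0 line(s) (total 0); column heights now [0 0 0 0 2 3 0], max=3
Drop 2: L rot0 at col 3 lands with bottom-row=3; cleared 0 line(s) (total 0); column heights now [0 0 0 4 4 5 0], max=5
Drop 3: J rot1 at col 1 lands with bottom-row=0; cleared 0 line(s) (total 0); column heights now [0 3 3 4 4 5 0], max=5
Drop 4: S rot3 at col 2 lands with bottom-row=4; cleared 0 line(s) (total 0); column heights now [0 3 7 6 4 5 0], max=7

Answer: .......
.......
..#....
..##...
...#.#.
...###.
.##..#.
.#..##.
.#..#..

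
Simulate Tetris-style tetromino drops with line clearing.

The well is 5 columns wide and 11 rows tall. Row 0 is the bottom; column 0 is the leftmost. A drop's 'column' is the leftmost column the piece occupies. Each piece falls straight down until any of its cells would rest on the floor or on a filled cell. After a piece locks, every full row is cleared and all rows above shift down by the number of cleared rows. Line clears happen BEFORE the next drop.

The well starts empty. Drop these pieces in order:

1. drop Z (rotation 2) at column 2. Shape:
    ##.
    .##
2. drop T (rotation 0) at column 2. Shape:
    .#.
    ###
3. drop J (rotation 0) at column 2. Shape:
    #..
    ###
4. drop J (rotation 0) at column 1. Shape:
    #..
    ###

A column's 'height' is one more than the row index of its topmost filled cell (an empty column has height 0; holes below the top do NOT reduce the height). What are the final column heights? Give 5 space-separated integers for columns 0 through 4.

Answer: 0 8 7 7 5

Derivation:
Drop 1: Z rot2 at col 2 lands with bottom-row=0; cleared 0 line(s) (total 0); column heights now [0 0 2 2 1], max=2
Drop 2: T rot0 at col 2 lands with bottom-row=2; cleared 0 line(s) (total 0); column heights now [0 0 3 4 3], max=4
Drop 3: J rot0 at col 2 lands with bottom-row=4; cleared 0 line(s) (total 0); column heights now [0 0 6 5 5], max=6
Drop 4: J rot0 at col 1 lands with bottom-row=6; cleared 0 line(s) (total 0); column heights now [0 8 7 7 5], max=8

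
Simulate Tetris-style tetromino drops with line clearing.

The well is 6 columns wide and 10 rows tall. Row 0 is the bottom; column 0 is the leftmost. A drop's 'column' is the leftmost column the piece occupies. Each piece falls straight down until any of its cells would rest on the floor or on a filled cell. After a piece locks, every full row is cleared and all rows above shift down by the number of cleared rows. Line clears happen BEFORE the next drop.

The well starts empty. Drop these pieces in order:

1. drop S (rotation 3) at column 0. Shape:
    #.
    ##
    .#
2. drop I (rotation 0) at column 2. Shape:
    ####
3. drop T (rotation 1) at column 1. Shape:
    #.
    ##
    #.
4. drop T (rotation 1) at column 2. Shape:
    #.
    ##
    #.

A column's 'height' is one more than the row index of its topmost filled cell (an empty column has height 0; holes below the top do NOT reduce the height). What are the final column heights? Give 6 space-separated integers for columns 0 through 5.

Answer: 3 5 7 6 1 1

Derivation:
Drop 1: S rot3 at col 0 lands with bottom-row=0; cleared 0 line(s) (total 0); column heights now [3 2 0 0 0 0], max=3
Drop 2: I rot0 at col 2 lands with bottom-row=0; cleared 0 line(s) (total 0); column heights now [3 2 1 1 1 1], max=3
Drop 3: T rot1 at col 1 lands with bottom-row=2; cleared 0 line(s) (total 0); column heights now [3 5 4 1 1 1], max=5
Drop 4: T rot1 at col 2 lands with bottom-row=4; cleared 0 line(s) (total 0); column heights now [3 5 7 6 1 1], max=7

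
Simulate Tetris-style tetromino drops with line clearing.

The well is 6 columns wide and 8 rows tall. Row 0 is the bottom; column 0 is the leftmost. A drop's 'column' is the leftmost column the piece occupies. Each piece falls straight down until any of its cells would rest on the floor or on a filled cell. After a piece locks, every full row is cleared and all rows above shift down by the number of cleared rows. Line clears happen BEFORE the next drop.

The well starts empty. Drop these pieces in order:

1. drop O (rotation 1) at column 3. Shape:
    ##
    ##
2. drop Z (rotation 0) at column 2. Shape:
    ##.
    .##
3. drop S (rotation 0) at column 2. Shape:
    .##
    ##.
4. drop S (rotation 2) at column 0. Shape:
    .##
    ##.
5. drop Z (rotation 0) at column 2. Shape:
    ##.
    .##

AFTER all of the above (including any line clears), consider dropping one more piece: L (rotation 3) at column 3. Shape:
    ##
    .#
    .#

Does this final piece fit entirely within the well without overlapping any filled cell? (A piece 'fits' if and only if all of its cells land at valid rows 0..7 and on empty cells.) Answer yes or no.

Answer: no

Derivation:
Drop 1: O rot1 at col 3 lands with bottom-row=0; cleared 0 line(s) (total 0); column heights now [0 0 0 2 2 0], max=2
Drop 2: Z rot0 at col 2 lands with bottom-row=2; cleared 0 line(s) (total 0); column heights now [0 0 4 4 3 0], max=4
Drop 3: S rot0 at col 2 lands with bottom-row=4; cleared 0 line(s) (total 0); column heights now [0 0 5 6 6 0], max=6
Drop 4: S rot2 at col 0 lands with bottom-row=4; cleared 0 line(s) (total 0); column heights now [5 6 6 6 6 0], max=6
Drop 5: Z rot0 at col 2 lands with bottom-row=6; cleared 0 line(s) (total 0); column heights now [5 6 8 8 7 0], max=8
Test piece L rot3 at col 3 (width 2): heights before test = [5 6 8 8 7 0]; fits = False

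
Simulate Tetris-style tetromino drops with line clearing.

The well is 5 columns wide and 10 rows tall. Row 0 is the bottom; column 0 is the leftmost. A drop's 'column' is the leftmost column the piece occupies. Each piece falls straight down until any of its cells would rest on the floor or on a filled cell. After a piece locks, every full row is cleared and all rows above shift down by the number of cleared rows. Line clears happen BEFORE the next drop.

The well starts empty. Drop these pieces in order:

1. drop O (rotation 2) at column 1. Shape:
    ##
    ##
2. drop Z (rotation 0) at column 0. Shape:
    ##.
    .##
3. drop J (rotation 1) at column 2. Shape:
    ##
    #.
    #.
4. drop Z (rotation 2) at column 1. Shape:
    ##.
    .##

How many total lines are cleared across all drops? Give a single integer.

Answer: 0

Derivation:
Drop 1: O rot2 at col 1 lands with bottom-row=0; cleared 0 line(s) (total 0); column heights now [0 2 2 0 0], max=2
Drop 2: Z rot0 at col 0 lands with bottom-row=2; cleared 0 line(s) (total 0); column heights now [4 4 3 0 0], max=4
Drop 3: J rot1 at col 2 lands with bottom-row=3; cleared 0 line(s) (total 0); column heights now [4 4 6 6 0], max=6
Drop 4: Z rot2 at col 1 lands with bottom-row=6; cleared 0 line(s) (total 0); column heights now [4 8 8 7 0], max=8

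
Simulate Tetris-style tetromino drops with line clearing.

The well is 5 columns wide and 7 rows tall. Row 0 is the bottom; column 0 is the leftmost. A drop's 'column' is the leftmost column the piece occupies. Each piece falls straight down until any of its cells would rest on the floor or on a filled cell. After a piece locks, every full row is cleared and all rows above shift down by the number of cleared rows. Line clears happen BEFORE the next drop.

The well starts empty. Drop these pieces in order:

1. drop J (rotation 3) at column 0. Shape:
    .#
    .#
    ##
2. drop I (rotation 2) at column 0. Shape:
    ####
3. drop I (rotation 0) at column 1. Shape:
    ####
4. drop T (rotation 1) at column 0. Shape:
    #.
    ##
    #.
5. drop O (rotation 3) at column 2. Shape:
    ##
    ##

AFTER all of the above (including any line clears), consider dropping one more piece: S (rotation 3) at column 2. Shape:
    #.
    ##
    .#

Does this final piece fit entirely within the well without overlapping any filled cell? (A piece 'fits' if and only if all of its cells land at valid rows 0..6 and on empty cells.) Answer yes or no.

Answer: no

Derivation:
Drop 1: J rot3 at col 0 lands with bottom-row=0; cleared 0 line(s) (total 0); column heights now [1 3 0 0 0], max=3
Drop 2: I rot2 at col 0 lands with bottom-row=3; cleared 0 line(s) (total 0); column heights now [4 4 4 4 0], max=4
Drop 3: I rot0 at col 1 lands with bottom-row=4; cleared 0 line(s) (total 0); column heights now [4 5 5 5 5], max=5
Drop 4: T rot1 at col 0 lands with bottom-row=4; cleared 1 line(s) (total 1); column heights now [6 5 4 4 0], max=6
Drop 5: O rot3 at col 2 lands with bottom-row=4; cleared 0 line(s) (total 1); column heights now [6 5 6 6 0], max=6
Test piece S rot3 at col 2 (width 2): heights before test = [6 5 6 6 0]; fits = False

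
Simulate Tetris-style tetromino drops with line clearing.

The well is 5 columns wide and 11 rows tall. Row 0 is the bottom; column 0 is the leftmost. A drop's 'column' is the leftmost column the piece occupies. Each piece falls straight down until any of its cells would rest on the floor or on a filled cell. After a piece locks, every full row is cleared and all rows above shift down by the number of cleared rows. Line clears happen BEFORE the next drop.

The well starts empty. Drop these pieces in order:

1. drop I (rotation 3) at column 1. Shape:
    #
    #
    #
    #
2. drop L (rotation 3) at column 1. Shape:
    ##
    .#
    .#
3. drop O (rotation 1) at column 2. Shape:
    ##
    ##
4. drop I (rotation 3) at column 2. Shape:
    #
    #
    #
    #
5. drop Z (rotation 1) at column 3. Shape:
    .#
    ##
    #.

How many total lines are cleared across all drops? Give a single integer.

Answer: 0

Derivation:
Drop 1: I rot3 at col 1 lands with bottom-row=0; cleared 0 line(s) (total 0); column heights now [0 4 0 0 0], max=4
Drop 2: L rot3 at col 1 lands with bottom-row=2; cleared 0 line(s) (total 0); column heights now [0 5 5 0 0], max=5
Drop 3: O rot1 at col 2 lands with bottom-row=5; cleared 0 line(s) (total 0); column heights now [0 5 7 7 0], max=7
Drop 4: I rot3 at col 2 lands with bottom-row=7; cleared 0 line(s) (total 0); column heights now [0 5 11 7 0], max=11
Drop 5: Z rot1 at col 3 lands with bottom-row=7; cleared 0 line(s) (total 0); column heights now [0 5 11 9 10], max=11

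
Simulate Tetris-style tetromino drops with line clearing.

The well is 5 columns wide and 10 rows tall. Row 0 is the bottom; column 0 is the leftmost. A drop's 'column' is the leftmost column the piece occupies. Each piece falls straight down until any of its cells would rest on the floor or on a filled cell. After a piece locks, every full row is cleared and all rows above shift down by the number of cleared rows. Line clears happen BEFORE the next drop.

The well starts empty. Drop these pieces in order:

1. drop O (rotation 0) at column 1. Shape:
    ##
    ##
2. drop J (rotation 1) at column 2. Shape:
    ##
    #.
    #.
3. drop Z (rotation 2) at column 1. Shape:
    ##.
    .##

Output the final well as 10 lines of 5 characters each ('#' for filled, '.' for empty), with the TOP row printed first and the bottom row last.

Drop 1: O rot0 at col 1 lands with bottom-row=0; cleared 0 line(s) (total 0); column heights now [0 2 2 0 0], max=2
Drop 2: J rot1 at col 2 lands with bottom-row=2; cleared 0 line(s) (total 0); column heights now [0 2 5 5 0], max=5
Drop 3: Z rot2 at col 1 lands with bottom-row=5; cleared 0 line(s) (total 0); column heights now [0 7 7 6 0], max=7

Answer: .....
.....
.....
.##..
..##.
..##.
..#..
..#..
.##..
.##..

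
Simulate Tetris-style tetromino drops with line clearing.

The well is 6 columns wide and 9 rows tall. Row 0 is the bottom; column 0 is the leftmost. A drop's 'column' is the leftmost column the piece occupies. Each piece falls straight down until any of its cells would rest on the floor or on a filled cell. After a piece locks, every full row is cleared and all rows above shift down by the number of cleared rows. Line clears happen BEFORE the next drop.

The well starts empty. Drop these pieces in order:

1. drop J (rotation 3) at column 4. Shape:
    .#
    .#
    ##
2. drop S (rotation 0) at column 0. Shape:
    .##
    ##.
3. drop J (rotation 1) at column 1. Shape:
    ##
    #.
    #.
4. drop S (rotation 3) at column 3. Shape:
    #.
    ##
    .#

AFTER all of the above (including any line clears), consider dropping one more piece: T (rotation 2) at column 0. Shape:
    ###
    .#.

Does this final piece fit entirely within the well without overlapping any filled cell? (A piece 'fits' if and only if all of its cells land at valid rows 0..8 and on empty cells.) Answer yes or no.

Answer: yes

Derivation:
Drop 1: J rot3 at col 4 lands with bottom-row=0; cleared 0 line(s) (total 0); column heights now [0 0 0 0 1 3], max=3
Drop 2: S rot0 at col 0 lands with bottom-row=0; cleared 0 line(s) (total 0); column heights now [1 2 2 0 1 3], max=3
Drop 3: J rot1 at col 1 lands with bottom-row=2; cleared 0 line(s) (total 0); column heights now [1 5 5 0 1 3], max=5
Drop 4: S rot3 at col 3 lands with bottom-row=1; cleared 0 line(s) (total 0); column heights now [1 5 5 4 3 3], max=5
Test piece T rot2 at col 0 (width 3): heights before test = [1 5 5 4 3 3]; fits = True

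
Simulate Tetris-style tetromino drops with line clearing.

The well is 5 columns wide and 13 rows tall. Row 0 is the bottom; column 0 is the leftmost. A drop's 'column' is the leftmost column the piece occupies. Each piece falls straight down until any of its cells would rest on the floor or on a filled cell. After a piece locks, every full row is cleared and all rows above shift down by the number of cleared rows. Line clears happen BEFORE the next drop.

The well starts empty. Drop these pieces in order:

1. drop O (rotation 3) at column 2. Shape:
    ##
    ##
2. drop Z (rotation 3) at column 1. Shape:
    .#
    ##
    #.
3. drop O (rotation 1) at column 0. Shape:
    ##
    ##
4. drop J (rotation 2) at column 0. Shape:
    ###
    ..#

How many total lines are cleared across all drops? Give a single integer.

Answer: 0

Derivation:
Drop 1: O rot3 at col 2 lands with bottom-row=0; cleared 0 line(s) (total 0); column heights now [0 0 2 2 0], max=2
Drop 2: Z rot3 at col 1 lands with bottom-row=1; cleared 0 line(s) (total 0); column heights now [0 3 4 2 0], max=4
Drop 3: O rot1 at col 0 lands with bottom-row=3; cleared 0 line(s) (total 0); column heights now [5 5 4 2 0], max=5
Drop 4: J rot2 at col 0 lands with bottom-row=4; cleared 0 line(s) (total 0); column heights now [6 6 6 2 0], max=6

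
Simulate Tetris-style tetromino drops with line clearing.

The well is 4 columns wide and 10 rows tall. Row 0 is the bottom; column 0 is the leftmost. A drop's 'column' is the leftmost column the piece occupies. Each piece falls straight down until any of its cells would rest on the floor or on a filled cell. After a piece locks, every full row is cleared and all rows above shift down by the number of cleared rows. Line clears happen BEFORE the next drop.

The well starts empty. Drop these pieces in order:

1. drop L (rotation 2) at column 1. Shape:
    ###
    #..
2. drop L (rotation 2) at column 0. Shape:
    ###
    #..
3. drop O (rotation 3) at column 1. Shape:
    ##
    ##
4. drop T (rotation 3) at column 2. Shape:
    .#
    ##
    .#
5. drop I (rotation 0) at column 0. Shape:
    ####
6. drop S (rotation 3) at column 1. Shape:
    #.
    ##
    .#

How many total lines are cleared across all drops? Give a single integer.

Drop 1: L rot2 at col 1 lands with bottom-row=0; cleared 0 line(s) (total 0); column heights now [0 2 2 2], max=2
Drop 2: L rot2 at col 0 lands with bottom-row=1; cleared 1 line(s) (total 1); column heights now [2 2 2 0], max=2
Drop 3: O rot3 at col 1 lands with bottom-row=2; cleared 0 line(s) (total 1); column heights now [2 4 4 0], max=4
Drop 4: T rot3 at col 2 lands with bottom-row=3; cleared 0 line(s) (total 1); column heights now [2 4 5 6], max=6
Drop 5: I rot0 at col 0 lands with bottom-row=6; cleared 1 line(s) (total 2); column heights now [2 4 5 6], max=6
Drop 6: S rot3 at col 1 lands with bottom-row=5; cleared 0 line(s) (total 2); column heights now [2 8 7 6], max=8

Answer: 2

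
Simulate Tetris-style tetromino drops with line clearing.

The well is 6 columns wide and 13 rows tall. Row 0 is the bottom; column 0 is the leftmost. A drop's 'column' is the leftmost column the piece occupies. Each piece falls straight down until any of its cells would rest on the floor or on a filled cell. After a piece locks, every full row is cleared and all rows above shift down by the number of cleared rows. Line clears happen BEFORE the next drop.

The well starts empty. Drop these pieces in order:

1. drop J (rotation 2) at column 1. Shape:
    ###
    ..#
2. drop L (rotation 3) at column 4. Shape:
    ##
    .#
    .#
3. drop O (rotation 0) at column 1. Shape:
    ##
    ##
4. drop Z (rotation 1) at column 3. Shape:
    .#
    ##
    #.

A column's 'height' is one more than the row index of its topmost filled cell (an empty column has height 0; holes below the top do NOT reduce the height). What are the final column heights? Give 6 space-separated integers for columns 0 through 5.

Drop 1: J rot2 at col 1 lands with bottom-row=0; cleared 0 line(s) (total 0); column heights now [0 2 2 2 0 0], max=2
Drop 2: L rot3 at col 4 lands with bottom-row=0; cleared 0 line(s) (total 0); column heights now [0 2 2 2 3 3], max=3
Drop 3: O rot0 at col 1 lands with bottom-row=2; cleared 0 line(s) (total 0); column heights now [0 4 4 2 3 3], max=4
Drop 4: Z rot1 at col 3 lands with bottom-row=2; cleared 0 line(s) (total 0); column heights now [0 4 4 4 5 3], max=5

Answer: 0 4 4 4 5 3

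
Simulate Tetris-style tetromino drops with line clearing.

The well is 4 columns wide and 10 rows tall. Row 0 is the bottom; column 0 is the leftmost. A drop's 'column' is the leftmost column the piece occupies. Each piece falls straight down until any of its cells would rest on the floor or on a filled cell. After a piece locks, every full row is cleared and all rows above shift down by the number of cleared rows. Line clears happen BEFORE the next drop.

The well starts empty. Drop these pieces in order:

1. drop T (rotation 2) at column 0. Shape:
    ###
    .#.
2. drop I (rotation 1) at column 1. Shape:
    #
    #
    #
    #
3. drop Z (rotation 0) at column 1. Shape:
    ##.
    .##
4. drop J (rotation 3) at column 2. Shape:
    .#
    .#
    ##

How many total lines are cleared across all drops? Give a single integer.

Drop 1: T rot2 at col 0 lands with bottom-row=0; cleared 0 line(s) (total 0); column heights now [2 2 2 0], max=2
Drop 2: I rot1 at col 1 lands with bottom-row=2; cleared 0 line(s) (total 0); column heights now [2 6 2 0], max=6
Drop 3: Z rot0 at col 1 lands with bottom-row=5; cleared 0 line(s) (total 0); column heights now [2 7 7 6], max=7
Drop 4: J rot3 at col 2 lands with bottom-row=7; cleared 0 line(s) (total 0); column heights now [2 7 8 10], max=10

Answer: 0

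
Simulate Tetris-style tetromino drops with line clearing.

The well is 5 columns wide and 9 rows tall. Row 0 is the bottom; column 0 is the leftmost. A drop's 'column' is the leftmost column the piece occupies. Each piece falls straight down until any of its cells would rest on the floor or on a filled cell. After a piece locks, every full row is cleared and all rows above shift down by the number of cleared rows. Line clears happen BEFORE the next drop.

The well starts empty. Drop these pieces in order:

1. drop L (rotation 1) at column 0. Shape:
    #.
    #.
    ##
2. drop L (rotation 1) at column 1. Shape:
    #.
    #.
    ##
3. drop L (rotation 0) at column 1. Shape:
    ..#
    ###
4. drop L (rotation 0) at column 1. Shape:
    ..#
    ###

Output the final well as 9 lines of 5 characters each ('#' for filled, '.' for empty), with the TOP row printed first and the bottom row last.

Drop 1: L rot1 at col 0 lands with bottom-row=0; cleared 0 line(s) (total 0); column heights now [3 1 0 0 0], max=3
Drop 2: L rot1 at col 1 lands with bottom-row=1; cleared 0 line(s) (total 0); column heights now [3 4 2 0 0], max=4
Drop 3: L rot0 at col 1 lands with bottom-row=4; cleared 0 line(s) (total 0); column heights now [3 5 5 6 0], max=6
Drop 4: L rot0 at col 1 lands with bottom-row=6; cleared 0 line(s) (total 0); column heights now [3 7 7 8 0], max=8

Answer: .....
...#.
.###.
...#.
.###.
.#...
##...
###..
##...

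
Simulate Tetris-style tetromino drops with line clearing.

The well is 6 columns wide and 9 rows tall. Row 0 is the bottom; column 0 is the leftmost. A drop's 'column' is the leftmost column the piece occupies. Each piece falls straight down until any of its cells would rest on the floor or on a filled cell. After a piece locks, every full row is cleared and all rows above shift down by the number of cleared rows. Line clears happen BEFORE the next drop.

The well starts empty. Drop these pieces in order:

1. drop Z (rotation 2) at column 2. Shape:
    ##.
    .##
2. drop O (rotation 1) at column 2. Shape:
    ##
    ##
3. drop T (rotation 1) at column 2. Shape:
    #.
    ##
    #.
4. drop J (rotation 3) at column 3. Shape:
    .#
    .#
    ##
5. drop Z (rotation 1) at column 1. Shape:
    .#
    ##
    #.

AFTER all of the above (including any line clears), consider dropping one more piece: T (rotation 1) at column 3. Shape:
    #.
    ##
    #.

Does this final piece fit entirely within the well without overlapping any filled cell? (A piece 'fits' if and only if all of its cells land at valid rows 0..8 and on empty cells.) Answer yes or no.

Drop 1: Z rot2 at col 2 lands with bottom-row=0; cleared 0 line(s) (total 0); column heights now [0 0 2 2 1 0], max=2
Drop 2: O rot1 at col 2 lands with bottom-row=2; cleared 0 line(s) (total 0); column heights now [0 0 4 4 1 0], max=4
Drop 3: T rot1 at col 2 lands with bottom-row=4; cleared 0 line(s) (total 0); column heights now [0 0 7 6 1 0], max=7
Drop 4: J rot3 at col 3 lands with bottom-row=6; cleared 0 line(s) (total 0); column heights now [0 0 7 7 9 0], max=9
Drop 5: Z rot1 at col 1 lands with bottom-row=6; cleared 0 line(s) (total 0); column heights now [0 8 9 7 9 0], max=9
Test piece T rot1 at col 3 (width 2): heights before test = [0 8 9 7 9 0]; fits = False

Answer: no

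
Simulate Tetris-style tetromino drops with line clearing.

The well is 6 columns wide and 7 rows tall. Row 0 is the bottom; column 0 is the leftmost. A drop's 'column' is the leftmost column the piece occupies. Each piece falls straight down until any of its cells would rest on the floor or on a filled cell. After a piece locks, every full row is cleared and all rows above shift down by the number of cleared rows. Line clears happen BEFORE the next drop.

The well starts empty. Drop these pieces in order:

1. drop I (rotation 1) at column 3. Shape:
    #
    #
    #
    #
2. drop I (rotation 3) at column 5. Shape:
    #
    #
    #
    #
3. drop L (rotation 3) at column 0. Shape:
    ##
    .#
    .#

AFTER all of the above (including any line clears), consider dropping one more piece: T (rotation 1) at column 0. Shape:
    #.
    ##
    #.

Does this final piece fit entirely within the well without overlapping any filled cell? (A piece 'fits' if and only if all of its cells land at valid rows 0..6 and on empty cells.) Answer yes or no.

Drop 1: I rot1 at col 3 lands with bottom-row=0; cleared 0 line(s) (total 0); column heights now [0 0 0 4 0 0], max=4
Drop 2: I rot3 at col 5 lands with bottom-row=0; cleared 0 line(s) (total 0); column heights now [0 0 0 4 0 4], max=4
Drop 3: L rot3 at col 0 lands with bottom-row=0; cleared 0 line(s) (total 0); column heights now [3 3 0 4 0 4], max=4
Test piece T rot1 at col 0 (width 2): heights before test = [3 3 0 4 0 4]; fits = True

Answer: yes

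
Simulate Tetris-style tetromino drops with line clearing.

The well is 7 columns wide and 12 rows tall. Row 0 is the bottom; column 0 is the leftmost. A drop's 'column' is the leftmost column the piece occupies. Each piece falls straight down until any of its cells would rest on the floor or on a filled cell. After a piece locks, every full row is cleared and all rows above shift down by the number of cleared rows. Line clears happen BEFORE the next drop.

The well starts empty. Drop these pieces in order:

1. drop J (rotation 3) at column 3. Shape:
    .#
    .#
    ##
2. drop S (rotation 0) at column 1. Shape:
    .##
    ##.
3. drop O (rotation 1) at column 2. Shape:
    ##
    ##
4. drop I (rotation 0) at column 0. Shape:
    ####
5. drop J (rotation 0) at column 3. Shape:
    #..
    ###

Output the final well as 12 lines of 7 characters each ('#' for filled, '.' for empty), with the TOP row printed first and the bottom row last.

Drop 1: J rot3 at col 3 lands with bottom-row=0; cleared 0 line(s) (total 0); column heights now [0 0 0 1 3 0 0], max=3
Drop 2: S rot0 at col 1 lands with bottom-row=0; cleared 0 line(s) (total 0); column heights now [0 1 2 2 3 0 0], max=3
Drop 3: O rot1 at col 2 lands with bottom-row=2; cleared 0 line(s) (total 0); column heights now [0 1 4 4 3 0 0], max=4
Drop 4: I rot0 at col 0 lands with bottom-row=4; cleared 0 line(s) (total 0); column heights now [5 5 5 5 3 0 0], max=5
Drop 5: J rot0 at col 3 lands with bottom-row=5; cleared 0 line(s) (total 0); column heights now [5 5 5 7 6 6 0], max=7

Answer: .......
.......
.......
.......
.......
...#...
...###.
####...
..##...
..###..
..###..
.####..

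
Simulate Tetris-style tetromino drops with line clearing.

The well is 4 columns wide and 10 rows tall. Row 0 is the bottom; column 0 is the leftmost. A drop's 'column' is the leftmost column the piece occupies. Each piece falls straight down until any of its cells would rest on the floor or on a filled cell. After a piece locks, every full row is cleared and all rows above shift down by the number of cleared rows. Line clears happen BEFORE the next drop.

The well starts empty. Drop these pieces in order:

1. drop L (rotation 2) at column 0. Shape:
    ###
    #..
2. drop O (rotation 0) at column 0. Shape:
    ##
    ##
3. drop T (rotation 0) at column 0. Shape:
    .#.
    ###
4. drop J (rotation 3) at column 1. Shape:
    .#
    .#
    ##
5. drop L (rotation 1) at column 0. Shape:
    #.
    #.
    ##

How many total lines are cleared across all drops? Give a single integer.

Answer: 0

Derivation:
Drop 1: L rot2 at col 0 lands with bottom-row=0; cleared 0 line(s) (total 0); column heights now [2 2 2 0], max=2
Drop 2: O rot0 at col 0 lands with bottom-row=2; cleared 0 line(s) (total 0); column heights now [4 4 2 0], max=4
Drop 3: T rot0 at col 0 lands with bottom-row=4; cleared 0 line(s) (total 0); column heights now [5 6 5 0], max=6
Drop 4: J rot3 at col 1 lands with bottom-row=6; cleared 0 line(s) (total 0); column heights now [5 7 9 0], max=9
Drop 5: L rot1 at col 0 lands with bottom-row=7; cleared 0 line(s) (total 0); column heights now [10 8 9 0], max=10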